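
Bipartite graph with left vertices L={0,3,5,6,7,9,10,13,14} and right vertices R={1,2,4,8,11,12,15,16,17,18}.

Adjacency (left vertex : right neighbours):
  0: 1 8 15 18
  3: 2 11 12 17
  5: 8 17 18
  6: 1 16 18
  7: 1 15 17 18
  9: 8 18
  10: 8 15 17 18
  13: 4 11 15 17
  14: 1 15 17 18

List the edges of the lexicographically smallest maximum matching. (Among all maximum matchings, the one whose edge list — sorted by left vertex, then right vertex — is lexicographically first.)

Lex-smallest maximum matching: {(0,1), (3,2), (5,8), (6,16), (7,15), (9,18), (10,17), (13,4)}

|M| = 8 (so the lex-smallest maximum matching has 8 edges)
process left vertices in ascending order; for each, take the smallest-labelled available neighbour that still permits 8 edges overall, or leave it unmatched if none does
lex-smallest matching: {0-1, 3-2, 5-8, 6-16, 7-15, 9-18, 10-17, 13-4}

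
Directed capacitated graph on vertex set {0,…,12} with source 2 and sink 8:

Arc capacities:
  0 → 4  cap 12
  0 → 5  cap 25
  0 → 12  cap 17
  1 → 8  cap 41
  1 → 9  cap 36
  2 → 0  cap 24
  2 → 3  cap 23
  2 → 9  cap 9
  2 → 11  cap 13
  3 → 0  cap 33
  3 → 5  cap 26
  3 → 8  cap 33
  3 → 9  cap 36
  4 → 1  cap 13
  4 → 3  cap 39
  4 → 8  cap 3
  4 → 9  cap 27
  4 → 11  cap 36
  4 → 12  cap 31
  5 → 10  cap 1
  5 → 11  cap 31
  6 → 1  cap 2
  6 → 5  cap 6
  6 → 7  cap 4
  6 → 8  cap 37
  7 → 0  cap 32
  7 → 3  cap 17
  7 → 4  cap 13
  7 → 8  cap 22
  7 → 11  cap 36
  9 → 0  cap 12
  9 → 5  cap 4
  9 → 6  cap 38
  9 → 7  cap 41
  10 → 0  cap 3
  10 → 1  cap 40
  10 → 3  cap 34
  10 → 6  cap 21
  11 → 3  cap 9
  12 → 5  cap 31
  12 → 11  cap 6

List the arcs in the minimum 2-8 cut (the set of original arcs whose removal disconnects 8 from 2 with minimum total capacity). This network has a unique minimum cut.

Min-cut arcs: {(0,4), (2,3), (2,9), (5,10), (11,3)} (total capacity 54)

augment #1: 2→3→8 push 23
augment #2: 2→0→4→8 push 3
augment #3: 2→9→6→8 push 9
augment #4: 2→11→3→8 push 9
augment #5: 2→0→4→1→8 push 9
augment #6: 2→0→5→10→1→8 push 1
max flow = 54; residual-reachable set from 2 gives S-side
cut edges (S→T): {(0,4), (2,3), (2,9), (5,10), (11,3)} total cap 54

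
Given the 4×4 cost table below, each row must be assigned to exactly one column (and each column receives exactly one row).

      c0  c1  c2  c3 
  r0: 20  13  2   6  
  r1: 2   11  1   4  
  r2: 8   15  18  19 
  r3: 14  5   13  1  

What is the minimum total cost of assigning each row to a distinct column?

optimal assignment: row0→col2 (cost 2), row1→col3 (cost 4), row2→col0 (cost 8), row3→col1 (cost 5)
total = 2 + 4 + 8 + 5 = 19

Minimum assignment cost: 19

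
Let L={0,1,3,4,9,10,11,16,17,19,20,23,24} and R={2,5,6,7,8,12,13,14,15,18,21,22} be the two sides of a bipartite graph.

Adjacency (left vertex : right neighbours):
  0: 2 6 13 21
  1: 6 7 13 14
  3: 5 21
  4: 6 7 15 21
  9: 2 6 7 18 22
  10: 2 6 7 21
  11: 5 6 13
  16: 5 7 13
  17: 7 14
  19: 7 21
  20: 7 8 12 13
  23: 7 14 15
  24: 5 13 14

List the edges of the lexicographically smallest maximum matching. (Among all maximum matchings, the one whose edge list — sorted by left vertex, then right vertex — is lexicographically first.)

Lex-smallest maximum matching: {(0,2), (1,6), (3,5), (4,7), (9,18), (10,21), (11,13), (17,14), (20,8), (23,15)}

|M| = 10 (so the lex-smallest maximum matching has 10 edges)
process left vertices in ascending order; for each, take the smallest-labelled available neighbour that still permits 10 edges overall, or leave it unmatched if none does
lex-smallest matching: {0-2, 1-6, 3-5, 4-7, 9-18, 10-21, 11-13, 17-14, 20-8, 23-15}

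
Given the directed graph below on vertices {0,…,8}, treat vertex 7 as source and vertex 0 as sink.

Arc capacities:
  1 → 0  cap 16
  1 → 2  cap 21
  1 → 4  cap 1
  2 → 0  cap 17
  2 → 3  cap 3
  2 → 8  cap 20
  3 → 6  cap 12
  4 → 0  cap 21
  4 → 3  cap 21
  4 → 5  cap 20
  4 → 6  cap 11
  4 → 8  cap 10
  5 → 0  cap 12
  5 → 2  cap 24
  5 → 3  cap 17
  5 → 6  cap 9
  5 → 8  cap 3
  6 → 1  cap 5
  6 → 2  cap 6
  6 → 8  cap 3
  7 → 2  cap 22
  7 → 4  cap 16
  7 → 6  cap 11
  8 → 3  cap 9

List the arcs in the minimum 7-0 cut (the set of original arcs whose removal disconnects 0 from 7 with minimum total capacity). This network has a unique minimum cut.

augment #1: 7→2→0 push 17
augment #2: 7→4→0 push 16
augment #3: 7→6→1→0 push 5
max flow = 38; residual-reachable set from 7 gives S-side
cut edges (S→T): {(2,0), (6,1), (7,4)} total cap 38

Min-cut arcs: {(2,0), (6,1), (7,4)} (total capacity 38)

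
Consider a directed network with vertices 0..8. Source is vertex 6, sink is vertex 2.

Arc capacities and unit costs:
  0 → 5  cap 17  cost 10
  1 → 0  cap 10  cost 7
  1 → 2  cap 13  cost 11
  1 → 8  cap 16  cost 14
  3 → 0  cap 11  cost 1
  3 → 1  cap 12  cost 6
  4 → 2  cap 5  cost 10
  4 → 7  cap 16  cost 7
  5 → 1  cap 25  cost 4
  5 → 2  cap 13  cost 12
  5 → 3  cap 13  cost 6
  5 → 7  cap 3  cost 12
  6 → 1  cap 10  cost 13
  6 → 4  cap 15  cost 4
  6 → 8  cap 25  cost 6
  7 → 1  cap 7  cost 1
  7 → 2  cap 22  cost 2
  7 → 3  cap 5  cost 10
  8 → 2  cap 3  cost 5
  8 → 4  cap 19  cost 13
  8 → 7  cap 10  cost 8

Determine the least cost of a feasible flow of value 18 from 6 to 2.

shortest-cost path #1: 6→8→2 push 3 @ unit cost 11 (adds 33)
shortest-cost path #2: 6→4→7→2 push 15 @ unit cost 13 (adds 195)
total cost = 228

Minimum cost for 18 units: 228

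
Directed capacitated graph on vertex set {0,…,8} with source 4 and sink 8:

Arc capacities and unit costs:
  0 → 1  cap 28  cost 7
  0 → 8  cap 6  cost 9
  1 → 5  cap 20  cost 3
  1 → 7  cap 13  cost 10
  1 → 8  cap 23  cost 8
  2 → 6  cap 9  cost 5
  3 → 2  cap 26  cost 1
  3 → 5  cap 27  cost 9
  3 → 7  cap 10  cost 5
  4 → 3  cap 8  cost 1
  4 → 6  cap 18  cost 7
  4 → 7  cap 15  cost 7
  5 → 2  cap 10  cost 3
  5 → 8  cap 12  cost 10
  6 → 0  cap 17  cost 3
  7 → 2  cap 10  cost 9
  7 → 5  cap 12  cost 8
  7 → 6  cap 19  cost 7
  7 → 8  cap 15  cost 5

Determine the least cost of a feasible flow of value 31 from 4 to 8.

Minimum cost for 31 units: 504

shortest-cost path #1: 4→3→7→8 push 8 @ unit cost 11 (adds 88)
shortest-cost path #2: 4→7→8 push 7 @ unit cost 12 (adds 84)
shortest-cost path #3: 4→6→0→8 push 6 @ unit cost 19 (adds 114)
shortest-cost path #4: 4→7→3→5→8 push 8 @ unit cost 21 (adds 168)
shortest-cost path #5: 4→6→0→1→8 push 2 @ unit cost 25 (adds 50)
total cost = 504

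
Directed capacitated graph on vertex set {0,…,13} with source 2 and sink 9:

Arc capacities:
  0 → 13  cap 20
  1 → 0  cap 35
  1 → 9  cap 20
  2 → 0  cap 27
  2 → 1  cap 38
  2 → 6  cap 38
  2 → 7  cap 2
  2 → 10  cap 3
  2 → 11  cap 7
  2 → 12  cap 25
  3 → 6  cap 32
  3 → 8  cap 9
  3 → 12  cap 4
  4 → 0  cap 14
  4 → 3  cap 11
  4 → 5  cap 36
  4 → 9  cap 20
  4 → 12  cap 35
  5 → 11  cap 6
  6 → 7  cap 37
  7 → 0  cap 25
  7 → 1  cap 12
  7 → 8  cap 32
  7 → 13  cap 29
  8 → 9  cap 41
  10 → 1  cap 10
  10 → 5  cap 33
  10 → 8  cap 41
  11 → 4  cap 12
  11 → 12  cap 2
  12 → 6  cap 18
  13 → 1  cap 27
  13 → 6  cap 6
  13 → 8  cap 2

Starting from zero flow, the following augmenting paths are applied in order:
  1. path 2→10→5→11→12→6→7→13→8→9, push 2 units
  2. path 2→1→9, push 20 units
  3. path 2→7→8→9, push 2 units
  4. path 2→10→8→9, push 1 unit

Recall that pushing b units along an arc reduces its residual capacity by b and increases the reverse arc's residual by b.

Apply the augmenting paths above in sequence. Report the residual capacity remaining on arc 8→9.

after path 1 (2→10→5→11→12→6→7→13→8→9, push 2): res(8,9)=39
after path 2 (2→1→9, push 20): res(8,9)=39
after path 3 (2→7→8→9, push 2): res(8,9)=37
after path 4 (2→10→8→9, push 1): res(8,9)=36

Residual capacity of (8,9): 36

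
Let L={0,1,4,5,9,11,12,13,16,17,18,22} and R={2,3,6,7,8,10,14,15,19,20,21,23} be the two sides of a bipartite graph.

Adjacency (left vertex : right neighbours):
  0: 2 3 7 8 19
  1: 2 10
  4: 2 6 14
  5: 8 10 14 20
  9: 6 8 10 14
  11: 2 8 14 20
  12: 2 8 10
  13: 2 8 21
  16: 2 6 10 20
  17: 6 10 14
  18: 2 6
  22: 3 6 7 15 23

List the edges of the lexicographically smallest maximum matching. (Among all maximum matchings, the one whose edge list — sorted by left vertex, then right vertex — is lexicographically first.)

Lex-smallest maximum matching: {(0,3), (1,2), (4,6), (5,8), (9,10), (11,14), (13,21), (16,20), (22,7)}

|M| = 9 (so the lex-smallest maximum matching has 9 edges)
process left vertices in ascending order; for each, take the smallest-labelled available neighbour that still permits 9 edges overall, or leave it unmatched if none does
lex-smallest matching: {0-3, 1-2, 4-6, 5-8, 9-10, 11-14, 13-21, 16-20, 22-7}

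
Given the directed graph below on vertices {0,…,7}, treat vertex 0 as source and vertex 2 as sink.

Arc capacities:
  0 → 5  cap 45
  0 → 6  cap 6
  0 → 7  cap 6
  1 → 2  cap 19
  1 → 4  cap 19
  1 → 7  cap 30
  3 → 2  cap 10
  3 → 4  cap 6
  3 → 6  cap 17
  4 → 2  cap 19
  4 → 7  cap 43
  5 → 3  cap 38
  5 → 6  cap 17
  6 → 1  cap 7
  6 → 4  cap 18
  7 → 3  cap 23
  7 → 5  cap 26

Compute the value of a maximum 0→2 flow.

Maximum flow value: 36

augment #1: 0→5→3→2 bottleneck 10, total now 10
augment #2: 0→6→1→2 bottleneck 6, total now 16
augment #3: 0→5→3→4→2 bottleneck 6, total now 22
augment #4: 0→5→6→1→2 bottleneck 1, total now 23
augment #5: 0→5→6→4→2 bottleneck 13, total now 36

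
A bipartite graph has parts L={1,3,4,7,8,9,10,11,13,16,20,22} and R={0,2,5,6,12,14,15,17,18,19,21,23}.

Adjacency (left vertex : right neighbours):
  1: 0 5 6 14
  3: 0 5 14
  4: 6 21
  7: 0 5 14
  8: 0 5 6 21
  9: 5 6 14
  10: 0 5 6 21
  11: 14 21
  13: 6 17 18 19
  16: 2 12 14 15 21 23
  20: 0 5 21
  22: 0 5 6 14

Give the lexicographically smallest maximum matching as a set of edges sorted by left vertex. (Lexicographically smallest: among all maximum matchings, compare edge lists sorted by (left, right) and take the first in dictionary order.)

|M| = 7 (so the lex-smallest maximum matching has 7 edges)
process left vertices in ascending order; for each, take the smallest-labelled available neighbour that still permits 7 edges overall, or leave it unmatched if none does
lex-smallest matching: {1-0, 3-5, 4-6, 7-14, 8-21, 13-17, 16-2}

Lex-smallest maximum matching: {(1,0), (3,5), (4,6), (7,14), (8,21), (13,17), (16,2)}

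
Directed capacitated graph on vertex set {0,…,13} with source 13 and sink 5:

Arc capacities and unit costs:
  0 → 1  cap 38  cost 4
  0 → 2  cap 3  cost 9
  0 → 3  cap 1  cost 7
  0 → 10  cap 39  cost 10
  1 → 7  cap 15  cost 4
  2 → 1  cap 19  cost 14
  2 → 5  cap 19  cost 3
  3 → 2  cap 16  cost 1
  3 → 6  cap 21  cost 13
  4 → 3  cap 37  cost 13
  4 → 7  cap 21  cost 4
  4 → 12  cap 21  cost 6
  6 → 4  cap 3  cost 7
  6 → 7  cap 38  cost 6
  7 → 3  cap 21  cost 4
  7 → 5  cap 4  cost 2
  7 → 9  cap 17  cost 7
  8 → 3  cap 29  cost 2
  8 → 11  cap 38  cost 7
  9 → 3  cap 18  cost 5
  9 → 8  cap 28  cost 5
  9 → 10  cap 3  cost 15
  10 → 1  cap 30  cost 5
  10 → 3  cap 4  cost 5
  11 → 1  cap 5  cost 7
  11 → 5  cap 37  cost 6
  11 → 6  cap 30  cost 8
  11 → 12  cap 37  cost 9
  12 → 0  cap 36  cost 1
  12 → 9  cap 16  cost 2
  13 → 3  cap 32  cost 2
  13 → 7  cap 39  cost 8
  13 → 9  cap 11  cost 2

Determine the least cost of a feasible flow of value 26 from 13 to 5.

Minimum cost for 26 units: 256

shortest-cost path #1: 13→3→2→5 push 16 @ unit cost 6 (adds 96)
shortest-cost path #2: 13→7→5 push 4 @ unit cost 10 (adds 40)
shortest-cost path #3: 13→9→8→11→5 push 6 @ unit cost 20 (adds 120)
total cost = 256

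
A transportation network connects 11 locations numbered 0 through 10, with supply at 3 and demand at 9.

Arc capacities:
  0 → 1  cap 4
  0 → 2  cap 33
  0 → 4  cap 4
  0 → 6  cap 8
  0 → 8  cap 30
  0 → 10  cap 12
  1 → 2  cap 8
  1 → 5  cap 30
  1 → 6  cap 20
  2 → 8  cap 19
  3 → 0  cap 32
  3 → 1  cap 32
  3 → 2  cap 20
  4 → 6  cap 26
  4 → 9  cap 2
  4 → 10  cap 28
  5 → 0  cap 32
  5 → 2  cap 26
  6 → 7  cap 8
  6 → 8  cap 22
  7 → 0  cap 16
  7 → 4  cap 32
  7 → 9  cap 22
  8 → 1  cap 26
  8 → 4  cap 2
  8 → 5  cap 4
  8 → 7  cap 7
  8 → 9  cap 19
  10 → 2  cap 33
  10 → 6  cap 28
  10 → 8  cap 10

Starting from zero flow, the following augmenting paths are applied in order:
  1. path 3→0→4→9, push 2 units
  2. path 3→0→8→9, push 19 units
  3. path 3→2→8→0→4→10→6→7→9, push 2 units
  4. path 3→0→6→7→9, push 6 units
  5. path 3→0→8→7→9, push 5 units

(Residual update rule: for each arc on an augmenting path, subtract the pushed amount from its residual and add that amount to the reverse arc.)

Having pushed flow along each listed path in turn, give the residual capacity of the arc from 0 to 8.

Residual capacity of (0,8): 8

after path 1 (3→0→4→9, push 2): res(0,8)=30
after path 2 (3→0→8→9, push 19): res(0,8)=11
after path 3 (3→2→8→0→4→10→6→7→9, push 2): res(0,8)=13
after path 4 (3→0→6→7→9, push 6): res(0,8)=13
after path 5 (3→0→8→7→9, push 5): res(0,8)=8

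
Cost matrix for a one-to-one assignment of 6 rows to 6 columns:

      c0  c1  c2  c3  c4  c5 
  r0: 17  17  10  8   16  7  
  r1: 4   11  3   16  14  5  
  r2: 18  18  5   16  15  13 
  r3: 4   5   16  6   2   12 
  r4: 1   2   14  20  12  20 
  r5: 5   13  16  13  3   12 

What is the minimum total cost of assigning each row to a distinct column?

one of 4 optimal assignments: row0→col3 (cost 8), row1→col5 (cost 5), row2→col2 (cost 5), row3→col0 (cost 4), row4→col1 (cost 2), row5→col4 (cost 3)
total = 8 + 5 + 5 + 4 + 2 + 3 = 27

Minimum assignment cost: 27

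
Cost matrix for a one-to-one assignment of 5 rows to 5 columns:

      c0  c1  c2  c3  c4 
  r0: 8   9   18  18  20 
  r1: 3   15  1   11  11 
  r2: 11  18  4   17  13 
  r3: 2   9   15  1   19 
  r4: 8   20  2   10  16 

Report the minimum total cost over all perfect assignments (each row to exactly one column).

Minimum assignment cost: 28

optimal assignment: row0→col1 (cost 9), row1→col0 (cost 3), row2→col4 (cost 13), row3→col3 (cost 1), row4→col2 (cost 2)
total = 9 + 3 + 13 + 1 + 2 = 28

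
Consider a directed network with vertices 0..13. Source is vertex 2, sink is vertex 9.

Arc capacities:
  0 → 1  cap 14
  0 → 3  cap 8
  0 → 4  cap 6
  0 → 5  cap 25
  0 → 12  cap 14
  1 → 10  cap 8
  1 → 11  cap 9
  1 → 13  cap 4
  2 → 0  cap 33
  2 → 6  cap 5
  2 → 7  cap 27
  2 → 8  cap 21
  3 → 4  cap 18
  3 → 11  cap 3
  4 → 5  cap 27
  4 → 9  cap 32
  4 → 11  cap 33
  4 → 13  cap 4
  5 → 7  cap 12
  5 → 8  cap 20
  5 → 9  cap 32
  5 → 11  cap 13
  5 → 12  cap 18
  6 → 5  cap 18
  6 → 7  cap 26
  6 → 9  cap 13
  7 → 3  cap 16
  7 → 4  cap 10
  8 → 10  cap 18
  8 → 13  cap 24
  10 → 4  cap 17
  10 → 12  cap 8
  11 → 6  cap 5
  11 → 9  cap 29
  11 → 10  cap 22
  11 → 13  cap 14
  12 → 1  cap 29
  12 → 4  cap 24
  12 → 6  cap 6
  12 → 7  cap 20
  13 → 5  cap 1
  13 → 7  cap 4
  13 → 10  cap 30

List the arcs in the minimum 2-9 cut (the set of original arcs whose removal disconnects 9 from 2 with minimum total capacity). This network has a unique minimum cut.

Min-cut arcs: {(2,0), (2,6), (2,8), (7,3), (7,4)} (total capacity 85)

augment #1: 2→6→9 push 5
augment #2: 2→0→4→9 push 6
augment #3: 2→0→5→9 push 25
augment #4: 2→7→4→9 push 10
augment #5: 2→0→1→11→9 push 2
augment #6: 2→7→3→4→9 push 16
augment #7: 2→8→13→5→9 push 1
augment #8: 2→8→10→4→5→9 push 6
augment #9: 2→8→10→4→11→9 push 11
augment #10: 2→8→10→12→6→9 push 1
augment #11: 2→8→13→10→12→6→9 push 2
max flow = 85; residual-reachable set from 2 gives S-side
cut edges (S→T): {(2,0), (2,6), (2,8), (7,3), (7,4)} total cap 85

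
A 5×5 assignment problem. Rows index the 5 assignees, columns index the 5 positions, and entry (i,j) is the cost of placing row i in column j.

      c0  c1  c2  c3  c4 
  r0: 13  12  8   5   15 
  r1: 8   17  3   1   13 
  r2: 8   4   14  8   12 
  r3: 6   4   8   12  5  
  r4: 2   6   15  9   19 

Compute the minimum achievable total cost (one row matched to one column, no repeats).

optimal assignment: row0→col3 (cost 5), row1→col2 (cost 3), row2→col1 (cost 4), row3→col4 (cost 5), row4→col0 (cost 2)
total = 5 + 3 + 4 + 5 + 2 = 19

Minimum assignment cost: 19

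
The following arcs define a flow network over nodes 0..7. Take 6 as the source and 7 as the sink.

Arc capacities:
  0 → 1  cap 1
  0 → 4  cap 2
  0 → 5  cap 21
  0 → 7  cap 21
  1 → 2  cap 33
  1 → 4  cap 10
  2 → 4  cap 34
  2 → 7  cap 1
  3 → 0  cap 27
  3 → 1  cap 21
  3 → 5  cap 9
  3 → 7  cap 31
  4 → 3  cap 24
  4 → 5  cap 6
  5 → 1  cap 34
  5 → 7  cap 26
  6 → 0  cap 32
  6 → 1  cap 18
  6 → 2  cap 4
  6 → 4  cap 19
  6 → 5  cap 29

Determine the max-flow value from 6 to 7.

Maximum flow value: 72

augment #1: 6→0→7 bottleneck 21, total now 21
augment #2: 6→2→7 bottleneck 1, total now 22
augment #3: 6→5→7 bottleneck 26, total now 48
augment #4: 6→4→3→7 bottleneck 19, total now 67
augment #5: 6→0→4→3→7 bottleneck 2, total now 69
augment #6: 6→1→4→3→7 bottleneck 3, total now 72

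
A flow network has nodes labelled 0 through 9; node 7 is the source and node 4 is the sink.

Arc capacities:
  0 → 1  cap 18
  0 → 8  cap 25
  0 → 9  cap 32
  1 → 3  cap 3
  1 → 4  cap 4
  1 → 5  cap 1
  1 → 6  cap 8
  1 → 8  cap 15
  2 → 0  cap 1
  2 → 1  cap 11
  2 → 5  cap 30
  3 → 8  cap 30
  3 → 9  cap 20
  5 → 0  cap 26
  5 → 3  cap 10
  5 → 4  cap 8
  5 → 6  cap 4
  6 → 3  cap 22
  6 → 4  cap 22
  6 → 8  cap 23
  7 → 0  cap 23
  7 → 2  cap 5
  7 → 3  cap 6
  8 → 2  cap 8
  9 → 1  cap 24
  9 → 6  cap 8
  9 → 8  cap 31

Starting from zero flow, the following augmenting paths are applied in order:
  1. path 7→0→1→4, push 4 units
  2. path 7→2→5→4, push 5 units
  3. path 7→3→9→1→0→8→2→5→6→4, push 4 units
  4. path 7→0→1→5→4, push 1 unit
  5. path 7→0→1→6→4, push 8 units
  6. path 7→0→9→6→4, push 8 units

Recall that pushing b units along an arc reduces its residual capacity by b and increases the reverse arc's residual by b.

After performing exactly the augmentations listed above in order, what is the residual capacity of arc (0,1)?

after path 1 (7→0→1→4, push 4): res(0,1)=14
after path 2 (7→2→5→4, push 5): res(0,1)=14
after path 3 (7→3→9→1→0→8→2→5→6→4, push 4): res(0,1)=18
after path 4 (7→0→1→5→4, push 1): res(0,1)=17
after path 5 (7→0→1→6→4, push 8): res(0,1)=9
after path 6 (7→0→9→6→4, push 8): res(0,1)=9

Residual capacity of (0,1): 9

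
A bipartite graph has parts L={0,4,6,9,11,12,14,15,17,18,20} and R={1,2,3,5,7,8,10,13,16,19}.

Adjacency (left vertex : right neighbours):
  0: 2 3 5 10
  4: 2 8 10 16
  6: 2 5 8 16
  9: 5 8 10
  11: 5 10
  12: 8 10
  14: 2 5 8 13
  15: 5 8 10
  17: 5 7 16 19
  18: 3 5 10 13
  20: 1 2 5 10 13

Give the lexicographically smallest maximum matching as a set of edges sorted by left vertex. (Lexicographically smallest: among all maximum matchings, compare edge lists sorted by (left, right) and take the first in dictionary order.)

|M| = 9 (so the lex-smallest maximum matching has 9 edges)
process left vertices in ascending order; for each, take the smallest-labelled available neighbour that still permits 9 edges overall, or leave it unmatched if none does
lex-smallest matching: {0-2, 4-8, 6-16, 9-5, 11-10, 14-13, 17-7, 18-3, 20-1}

Lex-smallest maximum matching: {(0,2), (4,8), (6,16), (9,5), (11,10), (14,13), (17,7), (18,3), (20,1)}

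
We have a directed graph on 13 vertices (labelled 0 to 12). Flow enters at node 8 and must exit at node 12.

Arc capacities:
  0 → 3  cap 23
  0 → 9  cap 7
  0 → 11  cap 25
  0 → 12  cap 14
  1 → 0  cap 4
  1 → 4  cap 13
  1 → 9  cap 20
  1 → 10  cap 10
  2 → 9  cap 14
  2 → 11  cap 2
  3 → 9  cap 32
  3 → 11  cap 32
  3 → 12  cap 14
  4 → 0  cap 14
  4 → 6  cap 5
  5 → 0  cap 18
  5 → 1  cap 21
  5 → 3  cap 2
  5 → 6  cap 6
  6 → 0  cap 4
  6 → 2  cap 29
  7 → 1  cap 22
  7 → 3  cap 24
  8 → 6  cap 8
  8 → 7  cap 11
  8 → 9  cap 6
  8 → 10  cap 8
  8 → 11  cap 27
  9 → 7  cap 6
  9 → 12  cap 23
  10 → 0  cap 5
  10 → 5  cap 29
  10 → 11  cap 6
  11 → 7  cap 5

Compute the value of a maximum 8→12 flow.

augment #1: 8→9→12 bottleneck 6, total now 6
augment #2: 8→6→0→12 bottleneck 4, total now 10
augment #3: 8→7→3→12 bottleneck 11, total now 21
augment #4: 8→10→0→12 bottleneck 5, total now 26
augment #5: 8→6→2→9→12 bottleneck 4, total now 30
augment #6: 8→10→5→0→12 bottleneck 3, total now 33
augment #7: 8→11→7→3→12 bottleneck 3, total now 36
augment #8: 8→11→7→1→0→12 bottleneck 2, total now 38

Maximum flow value: 38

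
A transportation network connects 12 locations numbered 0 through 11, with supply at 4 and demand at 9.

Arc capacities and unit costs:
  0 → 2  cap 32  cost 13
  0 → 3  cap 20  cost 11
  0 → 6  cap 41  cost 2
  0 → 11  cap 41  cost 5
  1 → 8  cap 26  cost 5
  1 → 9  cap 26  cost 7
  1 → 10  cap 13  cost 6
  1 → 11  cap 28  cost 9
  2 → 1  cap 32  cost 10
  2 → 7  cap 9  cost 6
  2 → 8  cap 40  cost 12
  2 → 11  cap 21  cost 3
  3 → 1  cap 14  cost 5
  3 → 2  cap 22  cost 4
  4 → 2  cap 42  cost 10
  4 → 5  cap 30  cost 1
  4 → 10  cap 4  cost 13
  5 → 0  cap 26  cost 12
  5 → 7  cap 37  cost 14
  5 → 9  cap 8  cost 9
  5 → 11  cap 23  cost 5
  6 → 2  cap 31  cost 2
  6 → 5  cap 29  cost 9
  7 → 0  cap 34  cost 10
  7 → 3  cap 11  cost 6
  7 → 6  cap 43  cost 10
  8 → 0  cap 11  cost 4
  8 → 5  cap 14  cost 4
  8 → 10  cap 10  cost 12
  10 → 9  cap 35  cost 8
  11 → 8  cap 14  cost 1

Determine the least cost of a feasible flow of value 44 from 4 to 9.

shortest-cost path #1: 4→5→9 push 8 @ unit cost 10 (adds 80)
shortest-cost path #2: 4→10→9 push 4 @ unit cost 21 (adds 84)
shortest-cost path #3: 4→5→11→8→10→9 push 10 @ unit cost 27 (adds 270)
shortest-cost path #4: 4→2→1→9 push 22 @ unit cost 27 (adds 594)
total cost = 1028

Minimum cost for 44 units: 1028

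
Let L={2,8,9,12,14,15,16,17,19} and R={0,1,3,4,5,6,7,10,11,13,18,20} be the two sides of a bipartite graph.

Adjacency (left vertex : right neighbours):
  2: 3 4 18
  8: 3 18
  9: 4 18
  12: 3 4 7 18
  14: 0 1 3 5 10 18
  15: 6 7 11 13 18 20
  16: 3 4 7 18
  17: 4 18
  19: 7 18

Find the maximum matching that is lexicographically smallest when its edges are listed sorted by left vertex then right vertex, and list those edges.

Lex-smallest maximum matching: {(2,3), (8,18), (9,4), (12,7), (14,0), (15,6)}

|M| = 6 (so the lex-smallest maximum matching has 6 edges)
process left vertices in ascending order; for each, take the smallest-labelled available neighbour that still permits 6 edges overall, or leave it unmatched if none does
lex-smallest matching: {2-3, 8-18, 9-4, 12-7, 14-0, 15-6}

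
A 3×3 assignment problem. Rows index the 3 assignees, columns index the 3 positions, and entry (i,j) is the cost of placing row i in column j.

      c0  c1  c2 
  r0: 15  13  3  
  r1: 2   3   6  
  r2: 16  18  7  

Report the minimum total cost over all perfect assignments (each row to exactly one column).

Minimum assignment cost: 22

one of 2 optimal assignments: row0→col1 (cost 13), row1→col0 (cost 2), row2→col2 (cost 7)
total = 13 + 2 + 7 = 22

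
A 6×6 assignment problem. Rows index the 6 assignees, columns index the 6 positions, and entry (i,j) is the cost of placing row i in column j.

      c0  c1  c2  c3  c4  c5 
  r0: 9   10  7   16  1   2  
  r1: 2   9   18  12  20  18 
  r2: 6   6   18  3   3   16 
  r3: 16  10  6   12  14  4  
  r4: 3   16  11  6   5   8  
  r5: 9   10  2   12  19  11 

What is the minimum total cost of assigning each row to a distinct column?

optimal assignment: row0→col4 (cost 1), row1→col0 (cost 2), row2→col1 (cost 6), row3→col5 (cost 4), row4→col3 (cost 6), row5→col2 (cost 2)
total = 1 + 2 + 6 + 4 + 6 + 2 = 21

Minimum assignment cost: 21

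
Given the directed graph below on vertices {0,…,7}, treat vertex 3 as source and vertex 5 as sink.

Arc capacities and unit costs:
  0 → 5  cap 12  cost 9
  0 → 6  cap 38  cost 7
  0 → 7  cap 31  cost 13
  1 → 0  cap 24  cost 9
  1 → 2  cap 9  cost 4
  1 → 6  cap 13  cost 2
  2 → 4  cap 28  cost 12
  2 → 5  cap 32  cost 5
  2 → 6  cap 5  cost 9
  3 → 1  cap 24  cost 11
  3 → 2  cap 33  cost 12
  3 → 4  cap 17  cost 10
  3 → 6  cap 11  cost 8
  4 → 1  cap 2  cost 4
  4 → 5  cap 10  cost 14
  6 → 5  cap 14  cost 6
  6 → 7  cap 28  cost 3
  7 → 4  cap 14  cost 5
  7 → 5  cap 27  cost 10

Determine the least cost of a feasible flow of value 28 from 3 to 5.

shortest-cost path #1: 3→6→5 push 11 @ unit cost 14 (adds 154)
shortest-cost path #2: 3→2→5 push 17 @ unit cost 17 (adds 289)
total cost = 443

Minimum cost for 28 units: 443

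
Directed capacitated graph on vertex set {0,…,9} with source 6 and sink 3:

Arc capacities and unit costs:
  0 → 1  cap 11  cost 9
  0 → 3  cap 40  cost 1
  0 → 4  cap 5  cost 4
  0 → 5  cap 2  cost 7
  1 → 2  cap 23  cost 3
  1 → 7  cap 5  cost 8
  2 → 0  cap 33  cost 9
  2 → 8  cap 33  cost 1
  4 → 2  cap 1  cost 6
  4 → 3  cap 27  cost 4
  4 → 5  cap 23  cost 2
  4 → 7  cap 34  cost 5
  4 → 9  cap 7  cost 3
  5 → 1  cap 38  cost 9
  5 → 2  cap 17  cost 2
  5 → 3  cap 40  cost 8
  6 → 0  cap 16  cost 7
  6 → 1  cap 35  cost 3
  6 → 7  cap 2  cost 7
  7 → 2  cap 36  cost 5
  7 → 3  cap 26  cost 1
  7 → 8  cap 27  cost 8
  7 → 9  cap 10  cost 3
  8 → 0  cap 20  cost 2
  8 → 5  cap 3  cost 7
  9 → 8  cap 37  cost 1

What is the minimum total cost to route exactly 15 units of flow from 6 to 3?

Minimum cost for 15 units: 120

shortest-cost path #1: 6→7→3 push 2 @ unit cost 8 (adds 16)
shortest-cost path #2: 6→0→3 push 13 @ unit cost 8 (adds 104)
total cost = 120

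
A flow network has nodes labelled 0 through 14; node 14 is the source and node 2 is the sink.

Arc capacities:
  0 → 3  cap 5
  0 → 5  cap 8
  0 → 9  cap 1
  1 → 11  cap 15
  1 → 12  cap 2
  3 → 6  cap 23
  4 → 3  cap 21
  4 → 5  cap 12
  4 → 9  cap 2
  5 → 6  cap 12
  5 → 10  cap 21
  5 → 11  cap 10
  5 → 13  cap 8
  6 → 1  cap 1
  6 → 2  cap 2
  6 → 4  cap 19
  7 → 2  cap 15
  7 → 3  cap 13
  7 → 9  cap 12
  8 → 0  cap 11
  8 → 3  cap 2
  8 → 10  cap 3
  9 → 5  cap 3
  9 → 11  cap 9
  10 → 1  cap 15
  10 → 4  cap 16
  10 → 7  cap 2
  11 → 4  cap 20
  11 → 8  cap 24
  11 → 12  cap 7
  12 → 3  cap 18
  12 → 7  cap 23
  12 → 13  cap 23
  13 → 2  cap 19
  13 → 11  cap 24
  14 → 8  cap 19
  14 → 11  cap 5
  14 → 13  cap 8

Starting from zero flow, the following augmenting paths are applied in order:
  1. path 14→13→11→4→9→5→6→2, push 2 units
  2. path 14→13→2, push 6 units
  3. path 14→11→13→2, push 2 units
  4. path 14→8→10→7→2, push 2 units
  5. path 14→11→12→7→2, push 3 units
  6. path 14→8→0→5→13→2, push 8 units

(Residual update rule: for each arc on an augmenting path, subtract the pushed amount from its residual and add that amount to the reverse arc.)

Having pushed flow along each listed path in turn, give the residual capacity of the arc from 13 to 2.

after path 1 (14→13→11→4→9→5→6→2, push 2): res(13,2)=19
after path 2 (14→13→2, push 6): res(13,2)=13
after path 3 (14→11→13→2, push 2): res(13,2)=11
after path 4 (14→8→10→7→2, push 2): res(13,2)=11
after path 5 (14→11→12→7→2, push 3): res(13,2)=11
after path 6 (14→8→0→5→13→2, push 8): res(13,2)=3

Residual capacity of (13,2): 3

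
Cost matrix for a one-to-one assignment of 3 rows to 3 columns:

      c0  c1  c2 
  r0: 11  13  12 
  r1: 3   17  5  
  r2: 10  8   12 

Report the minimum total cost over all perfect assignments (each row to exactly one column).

Minimum assignment cost: 23

optimal assignment: row0→col2 (cost 12), row1→col0 (cost 3), row2→col1 (cost 8)
total = 12 + 3 + 8 = 23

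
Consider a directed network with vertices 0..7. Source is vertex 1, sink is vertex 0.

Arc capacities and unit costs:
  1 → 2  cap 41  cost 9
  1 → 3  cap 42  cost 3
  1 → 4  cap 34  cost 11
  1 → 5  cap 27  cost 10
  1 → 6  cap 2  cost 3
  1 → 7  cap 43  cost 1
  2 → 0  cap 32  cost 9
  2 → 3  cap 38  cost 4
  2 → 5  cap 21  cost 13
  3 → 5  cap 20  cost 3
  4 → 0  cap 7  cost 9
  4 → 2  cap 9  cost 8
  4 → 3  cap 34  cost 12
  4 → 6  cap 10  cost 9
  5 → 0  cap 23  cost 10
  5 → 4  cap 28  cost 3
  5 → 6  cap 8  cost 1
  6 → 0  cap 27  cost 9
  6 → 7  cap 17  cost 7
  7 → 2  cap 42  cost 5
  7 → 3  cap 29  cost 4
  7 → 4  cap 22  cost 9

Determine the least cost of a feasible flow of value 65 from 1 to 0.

Minimum cost for 65 units: 1037

shortest-cost path #1: 1→6→0 push 2 @ unit cost 12 (adds 24)
shortest-cost path #2: 1→7→2→0 push 32 @ unit cost 15 (adds 480)
shortest-cost path #3: 1→3→5→0 push 20 @ unit cost 16 (adds 320)
shortest-cost path #4: 1→7→4→0 push 7 @ unit cost 19 (adds 133)
shortest-cost path #5: 1→5→0 push 3 @ unit cost 20 (adds 60)
shortest-cost path #6: 1→5→6→0 push 1 @ unit cost 20 (adds 20)
total cost = 1037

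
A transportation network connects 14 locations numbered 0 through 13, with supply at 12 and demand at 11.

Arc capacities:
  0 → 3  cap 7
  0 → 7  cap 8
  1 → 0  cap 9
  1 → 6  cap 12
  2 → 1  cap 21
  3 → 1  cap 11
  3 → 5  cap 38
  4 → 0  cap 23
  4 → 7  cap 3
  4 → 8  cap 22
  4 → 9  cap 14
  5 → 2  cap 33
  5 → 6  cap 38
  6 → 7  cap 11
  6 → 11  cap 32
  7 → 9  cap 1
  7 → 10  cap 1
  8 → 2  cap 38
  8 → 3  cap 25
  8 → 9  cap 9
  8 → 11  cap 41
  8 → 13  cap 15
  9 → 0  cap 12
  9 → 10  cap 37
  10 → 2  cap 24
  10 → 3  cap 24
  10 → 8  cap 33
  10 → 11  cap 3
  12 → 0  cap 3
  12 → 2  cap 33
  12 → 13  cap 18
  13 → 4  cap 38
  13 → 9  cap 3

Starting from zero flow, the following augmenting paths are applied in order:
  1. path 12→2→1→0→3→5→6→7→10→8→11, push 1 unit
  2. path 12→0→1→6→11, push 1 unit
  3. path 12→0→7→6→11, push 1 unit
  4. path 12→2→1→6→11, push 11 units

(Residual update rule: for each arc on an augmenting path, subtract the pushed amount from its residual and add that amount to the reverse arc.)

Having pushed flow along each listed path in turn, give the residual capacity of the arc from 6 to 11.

Residual capacity of (6,11): 19

after path 1 (12→2→1→0→3→5→6→7→10→8→11, push 1): res(6,11)=32
after path 2 (12→0→1→6→11, push 1): res(6,11)=31
after path 3 (12→0→7→6→11, push 1): res(6,11)=30
after path 4 (12→2→1→6→11, push 11): res(6,11)=19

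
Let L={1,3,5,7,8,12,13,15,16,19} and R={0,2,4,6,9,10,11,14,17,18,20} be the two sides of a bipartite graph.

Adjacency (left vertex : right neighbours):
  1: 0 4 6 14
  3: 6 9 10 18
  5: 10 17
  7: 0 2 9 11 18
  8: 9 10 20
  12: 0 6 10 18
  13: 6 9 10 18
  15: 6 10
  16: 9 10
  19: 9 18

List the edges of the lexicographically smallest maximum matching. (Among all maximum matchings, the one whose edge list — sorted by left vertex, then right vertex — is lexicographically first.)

|M| = 9 (so the lex-smallest maximum matching has 9 edges)
process left vertices in ascending order; for each, take the smallest-labelled available neighbour that still permits 9 edges overall, or leave it unmatched if none does
lex-smallest matching: {1-4, 3-6, 5-17, 7-2, 8-20, 12-0, 13-9, 15-10, 19-18}

Lex-smallest maximum matching: {(1,4), (3,6), (5,17), (7,2), (8,20), (12,0), (13,9), (15,10), (19,18)}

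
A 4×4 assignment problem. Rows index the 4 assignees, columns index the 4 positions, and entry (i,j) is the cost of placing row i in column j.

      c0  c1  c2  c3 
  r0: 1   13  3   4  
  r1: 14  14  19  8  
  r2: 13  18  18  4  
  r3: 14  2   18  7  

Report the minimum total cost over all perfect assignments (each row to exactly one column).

optimal assignment: row0→col2 (cost 3), row1→col0 (cost 14), row2→col3 (cost 4), row3→col1 (cost 2)
total = 3 + 14 + 4 + 2 = 23

Minimum assignment cost: 23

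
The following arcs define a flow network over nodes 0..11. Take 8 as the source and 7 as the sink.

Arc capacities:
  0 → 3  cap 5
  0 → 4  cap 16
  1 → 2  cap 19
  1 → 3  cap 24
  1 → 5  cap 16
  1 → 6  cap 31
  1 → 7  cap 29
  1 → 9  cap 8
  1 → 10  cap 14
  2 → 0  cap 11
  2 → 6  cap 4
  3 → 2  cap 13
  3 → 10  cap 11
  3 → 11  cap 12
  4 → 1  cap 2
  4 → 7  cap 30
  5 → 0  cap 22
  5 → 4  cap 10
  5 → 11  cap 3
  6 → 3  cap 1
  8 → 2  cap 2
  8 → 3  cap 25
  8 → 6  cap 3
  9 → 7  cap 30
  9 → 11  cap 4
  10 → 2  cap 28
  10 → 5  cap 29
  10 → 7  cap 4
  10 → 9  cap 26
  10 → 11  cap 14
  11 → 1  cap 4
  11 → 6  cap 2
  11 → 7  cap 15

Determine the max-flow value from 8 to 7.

augment #1: 8→3→10→7 bottleneck 4, total now 4
augment #2: 8→3→11→7 bottleneck 12, total now 16
augment #3: 8→2→0→4→7 bottleneck 2, total now 18
augment #4: 8→3→10→9→7 bottleneck 7, total now 25
augment #5: 8→3→2→0→4→7 bottleneck 2, total now 27
augment #6: 8→6→3→2→0→4→7 bottleneck 1, total now 28

Maximum flow value: 28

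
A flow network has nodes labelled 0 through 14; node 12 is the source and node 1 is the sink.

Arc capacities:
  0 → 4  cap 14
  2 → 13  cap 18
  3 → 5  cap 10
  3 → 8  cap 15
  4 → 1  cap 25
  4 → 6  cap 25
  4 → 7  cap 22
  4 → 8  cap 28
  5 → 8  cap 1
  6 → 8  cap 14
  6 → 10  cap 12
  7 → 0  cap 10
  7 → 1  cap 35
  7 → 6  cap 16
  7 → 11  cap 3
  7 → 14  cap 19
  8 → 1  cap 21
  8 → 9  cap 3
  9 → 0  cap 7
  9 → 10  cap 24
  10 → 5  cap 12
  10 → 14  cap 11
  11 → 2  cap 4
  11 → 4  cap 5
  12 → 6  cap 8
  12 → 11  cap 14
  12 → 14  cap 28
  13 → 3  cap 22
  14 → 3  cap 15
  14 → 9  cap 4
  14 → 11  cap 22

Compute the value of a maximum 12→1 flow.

augment #1: 12→6→8→1 bottleneck 8, total now 8
augment #2: 12→11→4→1 bottleneck 5, total now 13
augment #3: 12→14→3→8→1 bottleneck 13, total now 26
augment #4: 12→14→9→0→4→1 bottleneck 4, total now 30
augment #5: 12→14→3→8→9→0→4→1 bottleneck 2, total now 32
augment #6: 12→11→2→13→3→5→8→9→0→4→1 bottleneck 1, total now 33

Maximum flow value: 33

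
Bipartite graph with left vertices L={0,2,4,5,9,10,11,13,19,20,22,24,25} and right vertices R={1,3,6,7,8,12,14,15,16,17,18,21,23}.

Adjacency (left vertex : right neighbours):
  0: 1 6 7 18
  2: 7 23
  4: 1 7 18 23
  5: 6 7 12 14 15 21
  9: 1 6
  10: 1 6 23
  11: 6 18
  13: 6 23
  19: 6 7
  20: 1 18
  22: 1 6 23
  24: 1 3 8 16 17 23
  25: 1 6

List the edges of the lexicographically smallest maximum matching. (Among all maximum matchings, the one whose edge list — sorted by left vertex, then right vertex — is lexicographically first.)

|M| = 7 (so the lex-smallest maximum matching has 7 edges)
process left vertices in ascending order; for each, take the smallest-labelled available neighbour that still permits 7 edges overall, or leave it unmatched if none does
lex-smallest matching: {0-1, 2-7, 4-18, 5-12, 9-6, 10-23, 24-3}

Lex-smallest maximum matching: {(0,1), (2,7), (4,18), (5,12), (9,6), (10,23), (24,3)}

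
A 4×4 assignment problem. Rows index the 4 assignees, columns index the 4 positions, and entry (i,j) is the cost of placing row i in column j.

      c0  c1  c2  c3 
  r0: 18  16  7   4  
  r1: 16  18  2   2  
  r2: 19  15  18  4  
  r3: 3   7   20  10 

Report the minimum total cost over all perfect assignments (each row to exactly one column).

Minimum assignment cost: 24

optimal assignment: row0→col3 (cost 4), row1→col2 (cost 2), row2→col1 (cost 15), row3→col0 (cost 3)
total = 4 + 2 + 15 + 3 = 24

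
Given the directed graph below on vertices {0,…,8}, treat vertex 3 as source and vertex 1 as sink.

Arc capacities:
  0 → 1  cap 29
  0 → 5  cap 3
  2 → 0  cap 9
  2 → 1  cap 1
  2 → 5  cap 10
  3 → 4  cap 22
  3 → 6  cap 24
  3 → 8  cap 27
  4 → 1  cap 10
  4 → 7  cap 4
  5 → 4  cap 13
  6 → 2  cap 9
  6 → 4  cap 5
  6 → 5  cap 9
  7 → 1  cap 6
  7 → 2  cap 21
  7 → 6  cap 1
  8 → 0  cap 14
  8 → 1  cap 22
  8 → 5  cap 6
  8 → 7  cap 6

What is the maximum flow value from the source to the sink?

Maximum flow value: 50

augment #1: 3→4→1 bottleneck 10, total now 10
augment #2: 3→8→1 bottleneck 22, total now 32
augment #3: 3→4→7→1 bottleneck 4, total now 36
augment #4: 3→6→2→1 bottleneck 1, total now 37
augment #5: 3→8→0→1 bottleneck 5, total now 42
augment #6: 3→6→2→0→1 bottleneck 8, total now 50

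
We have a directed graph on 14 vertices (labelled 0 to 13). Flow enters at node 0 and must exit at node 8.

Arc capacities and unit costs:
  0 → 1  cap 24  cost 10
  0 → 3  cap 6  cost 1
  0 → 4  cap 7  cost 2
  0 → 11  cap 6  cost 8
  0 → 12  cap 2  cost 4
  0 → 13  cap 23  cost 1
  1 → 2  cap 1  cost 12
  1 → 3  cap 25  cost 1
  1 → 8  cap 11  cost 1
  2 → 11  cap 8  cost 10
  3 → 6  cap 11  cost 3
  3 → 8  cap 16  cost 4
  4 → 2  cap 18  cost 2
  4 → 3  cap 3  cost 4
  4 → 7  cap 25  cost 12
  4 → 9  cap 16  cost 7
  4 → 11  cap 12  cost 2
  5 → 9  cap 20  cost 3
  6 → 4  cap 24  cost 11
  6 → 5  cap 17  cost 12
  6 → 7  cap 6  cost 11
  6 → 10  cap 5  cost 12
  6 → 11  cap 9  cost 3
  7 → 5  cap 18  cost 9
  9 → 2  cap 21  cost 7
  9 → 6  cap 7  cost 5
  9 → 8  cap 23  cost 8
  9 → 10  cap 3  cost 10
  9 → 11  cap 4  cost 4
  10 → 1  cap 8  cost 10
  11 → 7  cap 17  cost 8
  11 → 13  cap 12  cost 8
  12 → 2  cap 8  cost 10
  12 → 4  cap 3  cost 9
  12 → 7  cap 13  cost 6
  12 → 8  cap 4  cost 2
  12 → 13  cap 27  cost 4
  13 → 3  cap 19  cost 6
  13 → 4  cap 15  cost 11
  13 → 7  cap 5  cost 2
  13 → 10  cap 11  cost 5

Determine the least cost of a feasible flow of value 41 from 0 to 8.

shortest-cost path #1: 0→3→8 push 6 @ unit cost 5 (adds 30)
shortest-cost path #2: 0→12→8 push 2 @ unit cost 6 (adds 12)
shortest-cost path #3: 0→4→3→8 push 3 @ unit cost 10 (adds 30)
shortest-cost path #4: 0→1→8 push 11 @ unit cost 11 (adds 121)
shortest-cost path #5: 0→13→3→8 push 7 @ unit cost 11 (adds 77)
shortest-cost path #6: 0→4→9→8 push 4 @ unit cost 17 (adds 68)
shortest-cost path #7: 0→13→3→4→9→8 push 3 @ unit cost 18 (adds 54)
shortest-cost path #8: 0→13→7→5→9→8 push 5 @ unit cost 23 (adds 115)
total cost = 507

Minimum cost for 41 units: 507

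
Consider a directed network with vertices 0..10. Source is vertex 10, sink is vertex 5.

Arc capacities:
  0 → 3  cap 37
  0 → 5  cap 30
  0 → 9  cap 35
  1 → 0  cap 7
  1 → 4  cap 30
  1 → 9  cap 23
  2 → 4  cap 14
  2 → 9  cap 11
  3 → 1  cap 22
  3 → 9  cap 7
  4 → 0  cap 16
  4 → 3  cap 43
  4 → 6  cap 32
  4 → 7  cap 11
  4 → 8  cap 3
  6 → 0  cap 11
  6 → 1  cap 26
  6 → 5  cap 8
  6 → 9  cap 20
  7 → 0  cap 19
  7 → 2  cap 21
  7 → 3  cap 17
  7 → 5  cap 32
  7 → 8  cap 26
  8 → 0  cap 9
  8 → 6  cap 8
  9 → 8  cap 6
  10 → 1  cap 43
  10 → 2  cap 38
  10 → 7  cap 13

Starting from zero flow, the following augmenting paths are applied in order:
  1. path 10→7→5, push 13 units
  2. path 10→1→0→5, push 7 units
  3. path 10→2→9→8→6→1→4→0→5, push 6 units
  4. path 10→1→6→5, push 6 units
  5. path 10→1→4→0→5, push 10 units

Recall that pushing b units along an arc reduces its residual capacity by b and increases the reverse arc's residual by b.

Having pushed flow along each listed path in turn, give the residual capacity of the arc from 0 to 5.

Residual capacity of (0,5): 7

after path 1 (10→7→5, push 13): res(0,5)=30
after path 2 (10→1→0→5, push 7): res(0,5)=23
after path 3 (10→2→9→8→6→1→4→0→5, push 6): res(0,5)=17
after path 4 (10→1→6→5, push 6): res(0,5)=17
after path 5 (10→1→4→0→5, push 10): res(0,5)=7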